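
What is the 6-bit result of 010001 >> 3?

Original: 010001 (decimal 17)
Shift right by 3 positions
Drop the 3 low bits; fill with zeros on the left
Result: 000010 (decimal 2)
Equivalent: 17 >> 3 = 17 ÷ 2^3 = 2



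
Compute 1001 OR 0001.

OR: 1 when either bit is 1
  1001
| 0001
------
  1001
Decimal: 9 | 1 = 9



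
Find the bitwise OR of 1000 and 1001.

OR: 1 when either bit is 1
  1000
| 1001
------
  1001
Decimal: 8 | 9 = 9



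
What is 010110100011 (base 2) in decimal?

Sum of powers of 2 for each 1-bit:
2^0 + 2^1 + 2^5 + 2^7 + 2^8 + 2^10
= 1 + 2 + 32 + 128 + 256 + 1024
= 1443



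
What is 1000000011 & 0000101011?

AND: 1 only when both bits are 1
  1000000011
& 0000101011
------------
  0000000011
Decimal: 515 & 43 = 3



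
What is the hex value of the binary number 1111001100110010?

Group into 4-bit nibbles from right:
  1111 = F
  0011 = 3
  0011 = 3
  0010 = 2
Result: F332



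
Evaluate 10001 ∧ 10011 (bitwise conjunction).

AND: 1 only when both bits are 1
  10001
& 10011
-------
  10001
Decimal: 17 & 19 = 17



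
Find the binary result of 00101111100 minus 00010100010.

Method 1 - Direct subtraction (column by column from the right: bit − bit − borrow-in; if negative, add 2 and borrow 1 from the next column):
borrow: 00100000100
        00101111100
-       00010100010
-------------------
        00011011010

Method 2 - Add two's complement:
Two's complement of 00010100010: invert → 11101011101, add 1 → 11101011110
  00101111100
+ 11101011110
-------------
 100011011010  (end carry out of the top bit = 1)
Discarding the end carry: 00011011010
Decimal check:
  00101111100 = 256 + 64 + 32 + 16 + 8 + 4 = 380
  00010100010 = 128 + 32 + 2 = 162
  380 - 162 = 218, and 00011011010 = 128 + 64 + 16 + 8 + 2 = 218 ✓



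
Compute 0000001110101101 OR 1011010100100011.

OR: 1 when either bit is 1
  0000001110101101
| 1011010100100011
------------------
  1011011110101111
Decimal: 941 | 46371 = 47023



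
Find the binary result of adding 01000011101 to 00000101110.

Add column by column from the right: bit + bit + carry-in; write the sum mod 2, carry 1 when the sum is 2 or 3.
carry:  00001111000
        01000011101
+       00000101110
-------------------
       001001001011
(the carry out of the leftmost column, 0, becomes the leading bit)
Decimal check:
  01000011101 = 512 + 16 + 8 + 4 + 1 = 541
  00000101110 = 32 + 8 + 4 + 2 = 46
  541 + 46 = 587, and 001001001011 = 512 + 64 + 8 + 2 + 1 = 587 ✓



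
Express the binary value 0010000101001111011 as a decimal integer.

Sum of powers of 2 for each 1-bit:
2^0 + 2^1 + 2^3 + 2^4 + 2^5 + 2^6 + 2^9 + 2^11 + 2^16
= 1 + 2 + 8 + 16 + 32 + 64 + 512 + 2048 + 65536
= 68219



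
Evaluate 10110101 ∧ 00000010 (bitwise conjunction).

AND: 1 only when both bits are 1
  10110101
& 00000010
----------
  00000000
Decimal: 181 & 2 = 0



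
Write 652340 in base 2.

Using repeated division by 2:
652340 ÷ 2 = 326170 remainder 0
326170 ÷ 2 = 163085 remainder 0
163085 ÷ 2 = 81542 remainder 1
81542 ÷ 2 = 40771 remainder 0
40771 ÷ 2 = 20385 remainder 1
20385 ÷ 2 = 10192 remainder 1
10192 ÷ 2 = 5096 remainder 0
5096 ÷ 2 = 2548 remainder 0
2548 ÷ 2 = 1274 remainder 0
1274 ÷ 2 = 637 remainder 0
637 ÷ 2 = 318 remainder 1
318 ÷ 2 = 159 remainder 0
159 ÷ 2 = 79 remainder 1
79 ÷ 2 = 39 remainder 1
39 ÷ 2 = 19 remainder 1
19 ÷ 2 = 9 remainder 1
9 ÷ 2 = 4 remainder 1
4 ÷ 2 = 2 remainder 0
2 ÷ 2 = 1 remainder 0
1 ÷ 2 = 0 remainder 1
Reading remainders bottom to top: 10011111010000110100



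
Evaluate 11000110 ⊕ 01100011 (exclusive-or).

XOR: 1 when bits differ
  11000110
^ 01100011
----------
  10100101
Decimal: 198 ^ 99 = 165



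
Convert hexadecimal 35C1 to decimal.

Expand by place value (powers of 16):
Digit values: C = 12
35C1 = 3 × 16^3 + 5 × 16^2 + 12 × 16^1 + 1 × 16^0
= 3 × 4096 + 5 × 256 + 12 × 16 + 1 × 1
= 12288 + 1280 + 192 + 1
= 13761



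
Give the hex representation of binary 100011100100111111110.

Group into 4-bit nibbles from right:
  0001 = 1
  0001 = 1
  1100 = C
  1001 = 9
  1111 = F
  1110 = E
Result: 11C9FE



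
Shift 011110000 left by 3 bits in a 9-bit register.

Original: 011110000 (decimal 240)
Shift left by 3 positions
Append 3 zeros on the right and drop the 3 high bits that overflow the 9-bit width
Result: 110000000 (decimal 384)
Equivalent: 240 << 3 = 240 × 2^3 = 1920, truncated to 9 bits = 384



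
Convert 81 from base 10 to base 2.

Using repeated division by 2:
81 ÷ 2 = 40 remainder 1
40 ÷ 2 = 20 remainder 0
20 ÷ 2 = 10 remainder 0
10 ÷ 2 = 5 remainder 0
5 ÷ 2 = 2 remainder 1
2 ÷ 2 = 1 remainder 0
1 ÷ 2 = 0 remainder 1
Reading remainders bottom to top: 1010001



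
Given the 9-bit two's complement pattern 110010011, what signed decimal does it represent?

Binary: 110010011
Sign bit: 1 (negative)
Invert: 001101100
Add 1:  001101101
Magnitude: 001101101 = 64 + 32 + 8 + 4 + 1 = 109
Value: -109



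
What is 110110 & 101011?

AND: 1 only when both bits are 1
  110110
& 101011
--------
  100010
Decimal: 54 & 43 = 34



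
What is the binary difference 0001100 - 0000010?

Method 1 - Direct subtraction (column by column from the right: bit − bit − borrow-in; if negative, add 2 and borrow 1 from the next column):
borrow: 0000100
        0001100
-       0000010
---------------
        0001010

Method 2 - Add two's complement:
Two's complement of 0000010: invert → 1111101, add 1 → 1111110
  0001100
+ 1111110
---------
 10001010  (end carry out of the top bit = 1)
Discarding the end carry: 0001010
Decimal check:
  0001100 = 8 + 4 = 12
  0000010 = 2
  12 - 2 = 10, and 0001010 = 8 + 2 = 10 ✓



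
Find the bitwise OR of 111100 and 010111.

OR: 1 when either bit is 1
  111100
| 010111
--------
  111111
Decimal: 60 | 23 = 63



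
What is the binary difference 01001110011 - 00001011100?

Method 1 - Direct subtraction (column by column from the right: bit − bit − borrow-in; if negative, add 2 and borrow 1 from the next column):
borrow: 00000111000
        01001110011
-       00001011100
-------------------
        01000010111

Method 2 - Add two's complement:
Two's complement of 00001011100: invert → 11110100011, add 1 → 11110100100
  01001110011
+ 11110100100
-------------
 101000010111  (end carry out of the top bit = 1)
Discarding the end carry: 01000010111
Decimal check:
  01001110011 = 512 + 64 + 32 + 16 + 2 + 1 = 627
  00001011100 = 64 + 16 + 8 + 4 = 92
  627 - 92 = 535, and 01000010111 = 512 + 16 + 4 + 2 + 1 = 535 ✓



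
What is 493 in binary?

Using repeated division by 2:
493 ÷ 2 = 246 remainder 1
246 ÷ 2 = 123 remainder 0
123 ÷ 2 = 61 remainder 1
61 ÷ 2 = 30 remainder 1
30 ÷ 2 = 15 remainder 0
15 ÷ 2 = 7 remainder 1
7 ÷ 2 = 3 remainder 1
3 ÷ 2 = 1 remainder 1
1 ÷ 2 = 0 remainder 1
Reading remainders bottom to top: 111101101



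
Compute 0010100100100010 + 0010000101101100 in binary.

Add column by column from the right: bit + bit + carry-in; write the sum mod 2, carry 1 when the sum is 2 or 3.
carry:  0100001011000000
        0010100100100010
+       0010000101101100
------------------------
       00100101010001110
(the carry out of the leftmost column, 0, becomes the leading bit)
Decimal check:
  0010100100100010 = 8192 + 2048 + 256 + 32 + 2 = 10530
  0010000101101100 = 8192 + 256 + 64 + 32 + 8 + 4 = 8556
  10530 + 8556 = 19086, and 00100101010001110 = 16384 + 2048 + 512 + 128 + 8 + 4 + 2 = 19086 ✓



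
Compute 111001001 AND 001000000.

AND: 1 only when both bits are 1
  111001001
& 001000000
-----------
  001000000
Decimal: 457 & 64 = 64



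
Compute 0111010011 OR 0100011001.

OR: 1 when either bit is 1
  0111010011
| 0100011001
------------
  0111011011
Decimal: 467 | 281 = 475



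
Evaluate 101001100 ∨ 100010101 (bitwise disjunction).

OR: 1 when either bit is 1
  101001100
| 100010101
-----------
  101011101
Decimal: 332 | 277 = 349



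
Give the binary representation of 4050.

Using repeated division by 2:
4050 ÷ 2 = 2025 remainder 0
2025 ÷ 2 = 1012 remainder 1
1012 ÷ 2 = 506 remainder 0
506 ÷ 2 = 253 remainder 0
253 ÷ 2 = 126 remainder 1
126 ÷ 2 = 63 remainder 0
63 ÷ 2 = 31 remainder 1
31 ÷ 2 = 15 remainder 1
15 ÷ 2 = 7 remainder 1
7 ÷ 2 = 3 remainder 1
3 ÷ 2 = 1 remainder 1
1 ÷ 2 = 0 remainder 1
Reading remainders bottom to top: 111111010010



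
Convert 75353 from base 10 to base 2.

Using repeated division by 2:
75353 ÷ 2 = 37676 remainder 1
37676 ÷ 2 = 18838 remainder 0
18838 ÷ 2 = 9419 remainder 0
9419 ÷ 2 = 4709 remainder 1
4709 ÷ 2 = 2354 remainder 1
2354 ÷ 2 = 1177 remainder 0
1177 ÷ 2 = 588 remainder 1
588 ÷ 2 = 294 remainder 0
294 ÷ 2 = 147 remainder 0
147 ÷ 2 = 73 remainder 1
73 ÷ 2 = 36 remainder 1
36 ÷ 2 = 18 remainder 0
18 ÷ 2 = 9 remainder 0
9 ÷ 2 = 4 remainder 1
4 ÷ 2 = 2 remainder 0
2 ÷ 2 = 1 remainder 0
1 ÷ 2 = 0 remainder 1
Reading remainders bottom to top: 10010011001011001



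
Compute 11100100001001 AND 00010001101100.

AND: 1 only when both bits are 1
  11100100001001
& 00010001101100
----------------
  00000000001000
Decimal: 14601 & 1132 = 8



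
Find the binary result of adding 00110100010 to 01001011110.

Add column by column from the right: bit + bit + carry-in; write the sum mod 2, carry 1 when the sum is 2 or 3.
carry:  11111111100
        00110100010
+       01001011110
-------------------
       010000000000
(the carry out of the leftmost column, 0, becomes the leading bit)
Decimal check:
  00110100010 = 256 + 128 + 32 + 2 = 418
  01001011110 = 512 + 64 + 16 + 8 + 4 + 2 = 606
  418 + 606 = 1024, and 010000000000 = 1024 ✓



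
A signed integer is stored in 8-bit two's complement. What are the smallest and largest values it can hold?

For 8-bit two's complement:
Minimum: -2^7 = -128
Maximum: 2^7 - 1 = 127



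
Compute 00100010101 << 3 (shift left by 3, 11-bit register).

Original: 00100010101 (decimal 277)
Shift left by 3 positions
Append 3 zeros on the right and drop the 3 high bits that overflow the 11-bit width
Result: 00010101000 (decimal 168)
Equivalent: 277 << 3 = 277 × 2^3 = 2216, truncated to 11 bits = 168



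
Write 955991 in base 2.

Using repeated division by 2:
955991 ÷ 2 = 477995 remainder 1
477995 ÷ 2 = 238997 remainder 1
238997 ÷ 2 = 119498 remainder 1
119498 ÷ 2 = 59749 remainder 0
59749 ÷ 2 = 29874 remainder 1
29874 ÷ 2 = 14937 remainder 0
14937 ÷ 2 = 7468 remainder 1
7468 ÷ 2 = 3734 remainder 0
3734 ÷ 2 = 1867 remainder 0
1867 ÷ 2 = 933 remainder 1
933 ÷ 2 = 466 remainder 1
466 ÷ 2 = 233 remainder 0
233 ÷ 2 = 116 remainder 1
116 ÷ 2 = 58 remainder 0
58 ÷ 2 = 29 remainder 0
29 ÷ 2 = 14 remainder 1
14 ÷ 2 = 7 remainder 0
7 ÷ 2 = 3 remainder 1
3 ÷ 2 = 1 remainder 1
1 ÷ 2 = 0 remainder 1
Reading remainders bottom to top: 11101001011001010111



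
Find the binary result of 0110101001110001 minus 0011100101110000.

Method 1 - Direct subtraction (column by column from the right: bit − bit − borrow-in; if negative, add 2 and borrow 1 from the next column):
borrow: 0110001000000000
        0110101001110001
-       0011100101110000
------------------------
        0011000100000001

Method 2 - Add two's complement:
Two's complement of 0011100101110000: invert → 1100011010001111, add 1 → 1100011010010000
  0110101001110001
+ 1100011010010000
------------------
 10011000100000001  (end carry out of the top bit = 1)
Discarding the end carry: 0011000100000001
Decimal check:
  0110101001110001 = 16384 + 8192 + 2048 + 512 + 64 + 32 + 16 + 1 = 27249
  0011100101110000 = 8192 + 4096 + 2048 + 256 + 64 + 32 + 16 = 14704
  27249 - 14704 = 12545, and 0011000100000001 = 8192 + 4096 + 256 + 1 = 12545 ✓



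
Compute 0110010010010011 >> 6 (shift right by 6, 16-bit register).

Original: 0110010010010011 (decimal 25747)
Shift right by 6 positions
Drop the 6 low bits; fill with zeros on the left
Result: 0000000110010010 (decimal 402)
Equivalent: 25747 >> 6 = 25747 ÷ 2^6 = 402



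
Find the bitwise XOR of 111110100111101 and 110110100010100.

XOR: 1 when bits differ
  111110100111101
^ 110110100010100
-----------------
  001000000101001
Decimal: 32061 ^ 27924 = 4137



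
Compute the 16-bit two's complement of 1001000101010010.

Original (sign bit 1, negative): 1001000101010010
Step 1 - Invert all bits: 0110111010101101
Step 2 - Add 1: 0110111010101110
Verification: 1001000101010010 + 0110111010101110 = 10000000000000000; discarding the end carry (carry out of the top bit) leaves the 16-bit value 0000000000000000, as required for x + (-x)



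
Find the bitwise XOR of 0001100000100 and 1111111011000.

XOR: 1 when bits differ
  0001100000100
^ 1111111011000
---------------
  1110011011100
Decimal: 772 ^ 8152 = 7388



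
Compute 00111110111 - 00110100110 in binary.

Method 1 - Direct subtraction (column by column from the right: bit − bit − borrow-in; if negative, add 2 and borrow 1 from the next column):
borrow: 00000000000
        00111110111
-       00110100110
-------------------
        00001010001

Method 2 - Add two's complement:
Two's complement of 00110100110: invert → 11001011001, add 1 → 11001011010
  00111110111
+ 11001011010
-------------
 100001010001  (end carry out of the top bit = 1)
Discarding the end carry: 00001010001
Decimal check:
  00111110111 = 256 + 128 + 64 + 32 + 16 + 4 + 2 + 1 = 503
  00110100110 = 256 + 128 + 32 + 4 + 2 = 422
  503 - 422 = 81, and 00001010001 = 64 + 16 + 1 = 81 ✓



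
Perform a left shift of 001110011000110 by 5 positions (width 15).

Original: 001110011000110 (decimal 7366)
Shift left by 5 positions
Append 5 zeros on the right and drop the 5 high bits that overflow the 15-bit width
Result: 001100011000000 (decimal 6336)
Equivalent: 7366 << 5 = 7366 × 2^5 = 235712, truncated to 15 bits = 6336



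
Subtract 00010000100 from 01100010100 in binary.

Method 1 - Direct subtraction (column by column from the right: bit − bit − borrow-in; if negative, add 2 and borrow 1 from the next column):
borrow: 00100000000
        01100010100
-       00010000100
-------------------
        01010010000

Method 2 - Add two's complement:
Two's complement of 00010000100: invert → 11101111011, add 1 → 11101111100
  01100010100
+ 11101111100
-------------
 101010010000  (end carry out of the top bit = 1)
Discarding the end carry: 01010010000
Decimal check:
  01100010100 = 512 + 256 + 16 + 4 = 788
  00010000100 = 128 + 4 = 132
  788 - 132 = 656, and 01010010000 = 512 + 128 + 16 = 656 ✓



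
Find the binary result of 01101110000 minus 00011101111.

Method 1 - Direct subtraction (column by column from the right: bit − bit − borrow-in; if negative, add 2 and borrow 1 from the next column):
borrow: 00100011110
        01101110000
-       00011101111
-------------------
        01010000001

Method 2 - Add two's complement:
Two's complement of 00011101111: invert → 11100010000, add 1 → 11100010001
  01101110000
+ 11100010001
-------------
 101010000001  (end carry out of the top bit = 1)
Discarding the end carry: 01010000001
Decimal check:
  01101110000 = 512 + 256 + 64 + 32 + 16 = 880
  00011101111 = 128 + 64 + 32 + 8 + 4 + 2 + 1 = 239
  880 - 239 = 641, and 01010000001 = 512 + 128 + 1 = 641 ✓



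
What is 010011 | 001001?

OR: 1 when either bit is 1
  010011
| 001001
--------
  011011
Decimal: 19 | 9 = 27



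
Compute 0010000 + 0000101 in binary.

Add column by column from the right: bit + bit + carry-in; write the sum mod 2, carry 1 when the sum is 2 or 3.
carry:  0000000
        0010000
+       0000101
---------------
       00010101
(the carry out of the leftmost column, 0, becomes the leading bit)
Decimal check:
  0010000 = 16
  0000101 = 4 + 1 = 5
  16 + 5 = 21, and 00010101 = 16 + 4 + 1 = 21 ✓



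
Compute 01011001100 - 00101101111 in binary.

Method 1 - Direct subtraction (column by column from the right: bit − bit − borrow-in; if negative, add 2 and borrow 1 from the next column):
borrow: 01011111110
        01011001100
-       00101101111
-------------------
        00101011101

Method 2 - Add two's complement:
Two's complement of 00101101111: invert → 11010010000, add 1 → 11010010001
  01011001100
+ 11010010001
-------------
 100101011101  (end carry out of the top bit = 1)
Discarding the end carry: 00101011101
Decimal check:
  01011001100 = 512 + 128 + 64 + 8 + 4 = 716
  00101101111 = 256 + 64 + 32 + 8 + 4 + 2 + 1 = 367
  716 - 367 = 349, and 00101011101 = 256 + 64 + 16 + 8 + 4 + 1 = 349 ✓



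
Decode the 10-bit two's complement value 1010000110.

Binary: 1010000110
Sign bit: 1 (negative)
Invert: 0101111001
Add 1:  0101111010
Magnitude: 0101111010 = 256 + 64 + 32 + 16 + 8 + 2 = 378
Value: -378



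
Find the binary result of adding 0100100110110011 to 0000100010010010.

Add column by column from the right: bit + bit + carry-in; write the sum mod 2, carry 1 when the sum is 2 or 3.
carry:  0001001101100100
        0100100110110011
+       0000100010010010
------------------------
       00101001001000101
(the carry out of the leftmost column, 0, becomes the leading bit)
Decimal check:
  0100100110110011 = 16384 + 2048 + 256 + 128 + 32 + 16 + 2 + 1 = 18867
  0000100010010010 = 2048 + 128 + 16 + 2 = 2194
  18867 + 2194 = 21061, and 00101001001000101 = 16384 + 4096 + 512 + 64 + 4 + 1 = 21061 ✓



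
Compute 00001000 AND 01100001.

AND: 1 only when both bits are 1
  00001000
& 01100001
----------
  00000000
Decimal: 8 & 97 = 0



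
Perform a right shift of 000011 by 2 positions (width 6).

Original: 000011 (decimal 3)
Shift right by 2 positions
Drop the 2 low bits; fill with zeros on the left
Result: 000000 (decimal 0)
Equivalent: 3 >> 2 = 3 ÷ 2^2 = 0



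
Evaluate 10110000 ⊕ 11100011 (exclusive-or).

XOR: 1 when bits differ
  10110000
^ 11100011
----------
  01010011
Decimal: 176 ^ 227 = 83



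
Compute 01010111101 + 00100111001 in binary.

Add column by column from the right: bit + bit + carry-in; write the sum mod 2, carry 1 when the sum is 2 or 3.
carry:  00001110010
        01010111101
+       00100111001
-------------------
       001111110110
(the carry out of the leftmost column, 0, becomes the leading bit)
Decimal check:
  01010111101 = 512 + 128 + 32 + 16 + 8 + 4 + 1 = 701
  00100111001 = 256 + 32 + 16 + 8 + 1 = 313
  701 + 313 = 1014, and 001111110110 = 512 + 256 + 128 + 64 + 32 + 16 + 4 + 2 = 1014 ✓



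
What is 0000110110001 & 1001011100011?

AND: 1 only when both bits are 1
  0000110110001
& 1001011100011
---------------
  0000010100001
Decimal: 433 & 4835 = 161



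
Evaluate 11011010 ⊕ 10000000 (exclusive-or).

XOR: 1 when bits differ
  11011010
^ 10000000
----------
  01011010
Decimal: 218 ^ 128 = 90



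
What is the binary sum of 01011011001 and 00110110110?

Add column by column from the right: bit + bit + carry-in; write the sum mod 2, carry 1 when the sum is 2 or 3.
carry:  11111100000
        01011011001
+       00110110110
-------------------
       010010001111
(the carry out of the leftmost column, 0, becomes the leading bit)
Decimal check:
  01011011001 = 512 + 128 + 64 + 16 + 8 + 1 = 729
  00110110110 = 256 + 128 + 32 + 16 + 4 + 2 = 438
  729 + 438 = 1167, and 010010001111 = 1024 + 128 + 8 + 4 + 2 + 1 = 1167 ✓



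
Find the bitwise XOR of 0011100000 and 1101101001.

XOR: 1 when bits differ
  0011100000
^ 1101101001
------------
  1110001001
Decimal: 224 ^ 873 = 905



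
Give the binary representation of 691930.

Using repeated division by 2:
691930 ÷ 2 = 345965 remainder 0
345965 ÷ 2 = 172982 remainder 1
172982 ÷ 2 = 86491 remainder 0
86491 ÷ 2 = 43245 remainder 1
43245 ÷ 2 = 21622 remainder 1
21622 ÷ 2 = 10811 remainder 0
10811 ÷ 2 = 5405 remainder 1
5405 ÷ 2 = 2702 remainder 1
2702 ÷ 2 = 1351 remainder 0
1351 ÷ 2 = 675 remainder 1
675 ÷ 2 = 337 remainder 1
337 ÷ 2 = 168 remainder 1
168 ÷ 2 = 84 remainder 0
84 ÷ 2 = 42 remainder 0
42 ÷ 2 = 21 remainder 0
21 ÷ 2 = 10 remainder 1
10 ÷ 2 = 5 remainder 0
5 ÷ 2 = 2 remainder 1
2 ÷ 2 = 1 remainder 0
1 ÷ 2 = 0 remainder 1
Reading remainders bottom to top: 10101000111011011010



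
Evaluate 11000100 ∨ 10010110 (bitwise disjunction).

OR: 1 when either bit is 1
  11000100
| 10010110
----------
  11010110
Decimal: 196 | 150 = 214



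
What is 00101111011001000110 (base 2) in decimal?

Sum of powers of 2 for each 1-bit:
2^1 + 2^2 + 2^6 + 2^9 + 2^10 + 2^12 + 2^13 + 2^14 + 2^15 + 2^17
= 2 + 4 + 64 + 512 + 1024 + 4096 + 8192 + 16384 + 32768 + 131072
= 194118



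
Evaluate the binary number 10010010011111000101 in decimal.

Sum of powers of 2 for each 1-bit:
2^0 + 2^2 + 2^6 + 2^7 + 2^8 + 2^9 + 2^10 + 2^13 + 2^16 + 2^19
= 1 + 4 + 64 + 128 + 256 + 512 + 1024 + 8192 + 65536 + 524288
= 600005



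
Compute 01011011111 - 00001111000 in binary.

Method 1 - Direct subtraction (column by column from the right: bit − bit − borrow-in; if negative, add 2 and borrow 1 from the next column):
borrow: 00011000000
        01011011111
-       00001111000
-------------------
        01001100111

Method 2 - Add two's complement:
Two's complement of 00001111000: invert → 11110000111, add 1 → 11110001000
  01011011111
+ 11110001000
-------------
 101001100111  (end carry out of the top bit = 1)
Discarding the end carry: 01001100111
Decimal check:
  01011011111 = 512 + 128 + 64 + 16 + 8 + 4 + 2 + 1 = 735
  00001111000 = 64 + 32 + 16 + 8 = 120
  735 - 120 = 615, and 01001100111 = 512 + 64 + 32 + 4 + 2 + 1 = 615 ✓



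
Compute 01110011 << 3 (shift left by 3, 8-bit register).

Original: 01110011 (decimal 115)
Shift left by 3 positions
Append 3 zeros on the right and drop the 3 high bits that overflow the 8-bit width
Result: 10011000 (decimal 152)
Equivalent: 115 << 3 = 115 × 2^3 = 920, truncated to 8 bits = 152



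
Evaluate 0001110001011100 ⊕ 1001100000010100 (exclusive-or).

XOR: 1 when bits differ
  0001110001011100
^ 1001100000010100
------------------
  1000010001001000
Decimal: 7260 ^ 38932 = 33864



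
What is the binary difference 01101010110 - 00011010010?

Method 1 - Direct subtraction (column by column from the right: bit − bit − borrow-in; if negative, add 2 and borrow 1 from the next column):
borrow: 00100000000
        01101010110
-       00011010010
-------------------
        01010000100

Method 2 - Add two's complement:
Two's complement of 00011010010: invert → 11100101101, add 1 → 11100101110
  01101010110
+ 11100101110
-------------
 101010000100  (end carry out of the top bit = 1)
Discarding the end carry: 01010000100
Decimal check:
  01101010110 = 512 + 256 + 64 + 16 + 4 + 2 = 854
  00011010010 = 128 + 64 + 16 + 2 = 210
  854 - 210 = 644, and 01010000100 = 512 + 128 + 4 = 644 ✓



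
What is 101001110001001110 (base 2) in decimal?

Sum of powers of 2 for each 1-bit:
2^1 + 2^2 + 2^3 + 2^6 + 2^10 + 2^11 + 2^12 + 2^15 + 2^17
= 2 + 4 + 8 + 64 + 1024 + 2048 + 4096 + 32768 + 131072
= 171086



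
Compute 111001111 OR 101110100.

OR: 1 when either bit is 1
  111001111
| 101110100
-----------
  111111111
Decimal: 463 | 372 = 511



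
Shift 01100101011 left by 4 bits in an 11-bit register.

Original: 01100101011 (decimal 811)
Shift left by 4 positions
Append 4 zeros on the right and drop the 4 high bits that overflow the 11-bit width
Result: 01010110000 (decimal 688)
Equivalent: 811 << 4 = 811 × 2^4 = 12976, truncated to 11 bits = 688



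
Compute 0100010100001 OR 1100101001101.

OR: 1 when either bit is 1
  0100010100001
| 1100101001101
---------------
  1100111101101
Decimal: 2209 | 6477 = 6637



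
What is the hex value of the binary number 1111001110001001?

Group into 4-bit nibbles from right:
  1111 = F
  0011 = 3
  1000 = 8
  1001 = 9
Result: F389



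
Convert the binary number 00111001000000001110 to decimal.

Sum of powers of 2 for each 1-bit:
2^1 + 2^2 + 2^3 + 2^12 + 2^15 + 2^16 + 2^17
= 2 + 4 + 8 + 4096 + 32768 + 65536 + 131072
= 233486



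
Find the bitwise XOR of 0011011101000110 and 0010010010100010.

XOR: 1 when bits differ
  0011011101000110
^ 0010010010100010
------------------
  0001001111100100
Decimal: 14150 ^ 9378 = 5092



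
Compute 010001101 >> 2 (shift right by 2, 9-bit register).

Original: 010001101 (decimal 141)
Shift right by 2 positions
Drop the 2 low bits; fill with zeros on the left
Result: 000100011 (decimal 35)
Equivalent: 141 >> 2 = 141 ÷ 2^2 = 35



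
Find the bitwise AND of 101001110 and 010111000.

AND: 1 only when both bits are 1
  101001110
& 010111000
-----------
  000001000
Decimal: 334 & 184 = 8



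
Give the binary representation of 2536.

Using repeated division by 2:
2536 ÷ 2 = 1268 remainder 0
1268 ÷ 2 = 634 remainder 0
634 ÷ 2 = 317 remainder 0
317 ÷ 2 = 158 remainder 1
158 ÷ 2 = 79 remainder 0
79 ÷ 2 = 39 remainder 1
39 ÷ 2 = 19 remainder 1
19 ÷ 2 = 9 remainder 1
9 ÷ 2 = 4 remainder 1
4 ÷ 2 = 2 remainder 0
2 ÷ 2 = 1 remainder 0
1 ÷ 2 = 0 remainder 1
Reading remainders bottom to top: 100111101000



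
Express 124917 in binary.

Using repeated division by 2:
124917 ÷ 2 = 62458 remainder 1
62458 ÷ 2 = 31229 remainder 0
31229 ÷ 2 = 15614 remainder 1
15614 ÷ 2 = 7807 remainder 0
7807 ÷ 2 = 3903 remainder 1
3903 ÷ 2 = 1951 remainder 1
1951 ÷ 2 = 975 remainder 1
975 ÷ 2 = 487 remainder 1
487 ÷ 2 = 243 remainder 1
243 ÷ 2 = 121 remainder 1
121 ÷ 2 = 60 remainder 1
60 ÷ 2 = 30 remainder 0
30 ÷ 2 = 15 remainder 0
15 ÷ 2 = 7 remainder 1
7 ÷ 2 = 3 remainder 1
3 ÷ 2 = 1 remainder 1
1 ÷ 2 = 0 remainder 1
Reading remainders bottom to top: 11110011111110101



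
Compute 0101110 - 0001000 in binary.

Method 1 - Direct subtraction (column by column from the right: bit − bit − borrow-in; if negative, add 2 and borrow 1 from the next column):
borrow: 0000000
        0101110
-       0001000
---------------
        0100110

Method 2 - Add two's complement:
Two's complement of 0001000: invert → 1110111, add 1 → 1111000
  0101110
+ 1111000
---------
 10100110  (end carry out of the top bit = 1)
Discarding the end carry: 0100110
Decimal check:
  0101110 = 32 + 8 + 4 + 2 = 46
  0001000 = 8
  46 - 8 = 38, and 0100110 = 32 + 4 + 2 = 38 ✓



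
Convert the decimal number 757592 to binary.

Using repeated division by 2:
757592 ÷ 2 = 378796 remainder 0
378796 ÷ 2 = 189398 remainder 0
189398 ÷ 2 = 94699 remainder 0
94699 ÷ 2 = 47349 remainder 1
47349 ÷ 2 = 23674 remainder 1
23674 ÷ 2 = 11837 remainder 0
11837 ÷ 2 = 5918 remainder 1
5918 ÷ 2 = 2959 remainder 0
2959 ÷ 2 = 1479 remainder 1
1479 ÷ 2 = 739 remainder 1
739 ÷ 2 = 369 remainder 1
369 ÷ 2 = 184 remainder 1
184 ÷ 2 = 92 remainder 0
92 ÷ 2 = 46 remainder 0
46 ÷ 2 = 23 remainder 0
23 ÷ 2 = 11 remainder 1
11 ÷ 2 = 5 remainder 1
5 ÷ 2 = 2 remainder 1
2 ÷ 2 = 1 remainder 0
1 ÷ 2 = 0 remainder 1
Reading remainders bottom to top: 10111000111101011000



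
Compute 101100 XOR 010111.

XOR: 1 when bits differ
  101100
^ 010111
--------
  111011
Decimal: 44 ^ 23 = 59



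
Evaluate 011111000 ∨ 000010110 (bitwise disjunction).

OR: 1 when either bit is 1
  011111000
| 000010110
-----------
  011111110
Decimal: 248 | 22 = 254



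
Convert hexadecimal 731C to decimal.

Expand by place value (powers of 16):
Digit values: C = 12
731C = 7 × 16^3 + 3 × 16^2 + 1 × 16^1 + 12 × 16^0
= 7 × 4096 + 3 × 256 + 1 × 16 + 12 × 1
= 28672 + 768 + 16 + 12
= 29468



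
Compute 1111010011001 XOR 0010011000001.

XOR: 1 when bits differ
  1111010011001
^ 0010011000001
---------------
  1101001011000
Decimal: 7833 ^ 1217 = 6744



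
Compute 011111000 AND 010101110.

AND: 1 only when both bits are 1
  011111000
& 010101110
-----------
  010101000
Decimal: 248 & 174 = 168



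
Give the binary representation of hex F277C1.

Convert each hex digit to 4 bits:
  F = 1111
  2 = 0010
  7 = 0111
  7 = 0111
  C = 1100
  1 = 0001
Concatenate: 111100100111011111000001



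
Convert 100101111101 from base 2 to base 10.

Sum of powers of 2 for each 1-bit:
2^0 + 2^2 + 2^3 + 2^4 + 2^5 + 2^6 + 2^8 + 2^11
= 1 + 4 + 8 + 16 + 32 + 64 + 256 + 2048
= 2429



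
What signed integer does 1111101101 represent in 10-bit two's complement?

Binary: 1111101101
Sign bit: 1 (negative)
Invert: 0000010010
Add 1:  0000010011
Magnitude: 0000010011 = 16 + 2 + 1 = 19
Value: -19



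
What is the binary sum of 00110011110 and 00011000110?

Add column by column from the right: bit + bit + carry-in; write the sum mod 2, carry 1 when the sum is 2 or 3.
carry:  01100111100
        00110011110
+       00011000110
-------------------
       001001100100
(the carry out of the leftmost column, 0, becomes the leading bit)
Decimal check:
  00110011110 = 256 + 128 + 16 + 8 + 4 + 2 = 414
  00011000110 = 128 + 64 + 4 + 2 = 198
  414 + 198 = 612, and 001001100100 = 512 + 64 + 32 + 4 = 612 ✓



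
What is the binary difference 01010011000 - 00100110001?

Method 1 - Direct subtraction (column by column from the right: bit − bit − borrow-in; if negative, add 2 and borrow 1 from the next column):
borrow: 01011001110
        01010011000
-       00100110001
-------------------
        00101100111

Method 2 - Add two's complement:
Two's complement of 00100110001: invert → 11011001110, add 1 → 11011001111
  01010011000
+ 11011001111
-------------
 100101100111  (end carry out of the top bit = 1)
Discarding the end carry: 00101100111
Decimal check:
  01010011000 = 512 + 128 + 16 + 8 = 664
  00100110001 = 256 + 32 + 16 + 1 = 305
  664 - 305 = 359, and 00101100111 = 256 + 64 + 32 + 4 + 2 + 1 = 359 ✓



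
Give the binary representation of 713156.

Using repeated division by 2:
713156 ÷ 2 = 356578 remainder 0
356578 ÷ 2 = 178289 remainder 0
178289 ÷ 2 = 89144 remainder 1
89144 ÷ 2 = 44572 remainder 0
44572 ÷ 2 = 22286 remainder 0
22286 ÷ 2 = 11143 remainder 0
11143 ÷ 2 = 5571 remainder 1
5571 ÷ 2 = 2785 remainder 1
2785 ÷ 2 = 1392 remainder 1
1392 ÷ 2 = 696 remainder 0
696 ÷ 2 = 348 remainder 0
348 ÷ 2 = 174 remainder 0
174 ÷ 2 = 87 remainder 0
87 ÷ 2 = 43 remainder 1
43 ÷ 2 = 21 remainder 1
21 ÷ 2 = 10 remainder 1
10 ÷ 2 = 5 remainder 0
5 ÷ 2 = 2 remainder 1
2 ÷ 2 = 1 remainder 0
1 ÷ 2 = 0 remainder 1
Reading remainders bottom to top: 10101110000111000100



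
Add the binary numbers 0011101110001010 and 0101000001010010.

Add column by column from the right: bit + bit + carry-in; write the sum mod 2, carry 1 when the sum is 2 or 3.
carry:  1110000000000100
        0011101110001010
+       0101000001010010
------------------------
       01000101111011100
(the carry out of the leftmost column, 0, becomes the leading bit)
Decimal check:
  0011101110001010 = 8192 + 4096 + 2048 + 512 + 256 + 128 + 8 + 2 = 15242
  0101000001010010 = 16384 + 4096 + 64 + 16 + 2 = 20562
  15242 + 20562 = 35804, and 01000101111011100 = 32768 + 2048 + 512 + 256 + 128 + 64 + 16 + 8 + 4 = 35804 ✓



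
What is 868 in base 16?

Using repeated division by 16 (digits 10–15 are A–F):
868 ÷ 16 = 54 remainder 4
54 ÷ 16 = 3 remainder 6
3 ÷ 16 = 0 remainder 3
Reading remainders bottom to top: 364



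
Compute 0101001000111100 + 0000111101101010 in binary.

Add column by column from the right: bit + bit + carry-in; write the sum mod 2, carry 1 when the sum is 2 or 3.
carry:  0011110011110000
        0101001000111100
+       0000111101101010
------------------------
       00110000110100110
(the carry out of the leftmost column, 0, becomes the leading bit)
Decimal check:
  0101001000111100 = 16384 + 4096 + 512 + 32 + 16 + 8 + 4 = 21052
  0000111101101010 = 2048 + 1024 + 512 + 256 + 64 + 32 + 8 + 2 = 3946
  21052 + 3946 = 24998, and 00110000110100110 = 16384 + 8192 + 256 + 128 + 32 + 4 + 2 = 24998 ✓



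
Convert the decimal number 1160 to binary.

Using repeated division by 2:
1160 ÷ 2 = 580 remainder 0
580 ÷ 2 = 290 remainder 0
290 ÷ 2 = 145 remainder 0
145 ÷ 2 = 72 remainder 1
72 ÷ 2 = 36 remainder 0
36 ÷ 2 = 18 remainder 0
18 ÷ 2 = 9 remainder 0
9 ÷ 2 = 4 remainder 1
4 ÷ 2 = 2 remainder 0
2 ÷ 2 = 1 remainder 0
1 ÷ 2 = 0 remainder 1
Reading remainders bottom to top: 10010001000



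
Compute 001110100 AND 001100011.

AND: 1 only when both bits are 1
  001110100
& 001100011
-----------
  001100000
Decimal: 116 & 99 = 96



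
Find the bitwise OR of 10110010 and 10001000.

OR: 1 when either bit is 1
  10110010
| 10001000
----------
  10111010
Decimal: 178 | 136 = 186



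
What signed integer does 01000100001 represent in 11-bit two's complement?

Binary: 01000100001
Sign bit: 0 (non-negative)
Read directly as an unsigned value:
01000100001 = 512 + 32 + 1 = 545
Value: 545



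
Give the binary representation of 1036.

Using repeated division by 2:
1036 ÷ 2 = 518 remainder 0
518 ÷ 2 = 259 remainder 0
259 ÷ 2 = 129 remainder 1
129 ÷ 2 = 64 remainder 1
64 ÷ 2 = 32 remainder 0
32 ÷ 2 = 16 remainder 0
16 ÷ 2 = 8 remainder 0
8 ÷ 2 = 4 remainder 0
4 ÷ 2 = 2 remainder 0
2 ÷ 2 = 1 remainder 0
1 ÷ 2 = 0 remainder 1
Reading remainders bottom to top: 10000001100



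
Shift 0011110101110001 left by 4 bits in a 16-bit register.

Original: 0011110101110001 (decimal 15729)
Shift left by 4 positions
Append 4 zeros on the right and drop the 4 high bits that overflow the 16-bit width
Result: 1101011100010000 (decimal 55056)
Equivalent: 15729 << 4 = 15729 × 2^4 = 251664, truncated to 16 bits = 55056



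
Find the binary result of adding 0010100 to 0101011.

Add column by column from the right: bit + bit + carry-in; write the sum mod 2, carry 1 when the sum is 2 or 3.
carry:  0000000
        0010100
+       0101011
---------------
       00111111
(the carry out of the leftmost column, 0, becomes the leading bit)
Decimal check:
  0010100 = 16 + 4 = 20
  0101011 = 32 + 8 + 2 + 1 = 43
  20 + 43 = 63, and 00111111 = 32 + 16 + 8 + 4 + 2 + 1 = 63 ✓



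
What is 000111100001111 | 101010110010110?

OR: 1 when either bit is 1
  000111100001111
| 101010110010110
-----------------
  101111110011111
Decimal: 3855 | 21910 = 24479



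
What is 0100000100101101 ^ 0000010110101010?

XOR: 1 when bits differ
  0100000100101101
^ 0000010110101010
------------------
  0100010010000111
Decimal: 16685 ^ 1450 = 17543



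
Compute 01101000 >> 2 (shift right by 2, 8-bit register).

Original: 01101000 (decimal 104)
Shift right by 2 positions
Drop the 2 low bits; fill with zeros on the left
Result: 00011010 (decimal 26)
Equivalent: 104 >> 2 = 104 ÷ 2^2 = 26



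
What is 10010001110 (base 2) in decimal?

Sum of powers of 2 for each 1-bit:
2^1 + 2^2 + 2^3 + 2^7 + 2^10
= 2 + 4 + 8 + 128 + 1024
= 1166



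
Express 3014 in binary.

Using repeated division by 2:
3014 ÷ 2 = 1507 remainder 0
1507 ÷ 2 = 753 remainder 1
753 ÷ 2 = 376 remainder 1
376 ÷ 2 = 188 remainder 0
188 ÷ 2 = 94 remainder 0
94 ÷ 2 = 47 remainder 0
47 ÷ 2 = 23 remainder 1
23 ÷ 2 = 11 remainder 1
11 ÷ 2 = 5 remainder 1
5 ÷ 2 = 2 remainder 1
2 ÷ 2 = 1 remainder 0
1 ÷ 2 = 0 remainder 1
Reading remainders bottom to top: 101111000110



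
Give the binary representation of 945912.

Using repeated division by 2:
945912 ÷ 2 = 472956 remainder 0
472956 ÷ 2 = 236478 remainder 0
236478 ÷ 2 = 118239 remainder 0
118239 ÷ 2 = 59119 remainder 1
59119 ÷ 2 = 29559 remainder 1
29559 ÷ 2 = 14779 remainder 1
14779 ÷ 2 = 7389 remainder 1
7389 ÷ 2 = 3694 remainder 1
3694 ÷ 2 = 1847 remainder 0
1847 ÷ 2 = 923 remainder 1
923 ÷ 2 = 461 remainder 1
461 ÷ 2 = 230 remainder 1
230 ÷ 2 = 115 remainder 0
115 ÷ 2 = 57 remainder 1
57 ÷ 2 = 28 remainder 1
28 ÷ 2 = 14 remainder 0
14 ÷ 2 = 7 remainder 0
7 ÷ 2 = 3 remainder 1
3 ÷ 2 = 1 remainder 1
1 ÷ 2 = 0 remainder 1
Reading remainders bottom to top: 11100110111011111000



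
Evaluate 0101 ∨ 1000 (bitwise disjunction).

OR: 1 when either bit is 1
  0101
| 1000
------
  1101
Decimal: 5 | 8 = 13



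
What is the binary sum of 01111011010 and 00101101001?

Add column by column from the right: bit + bit + carry-in; write the sum mod 2, carry 1 when the sum is 2 or 3.
carry:  11111110000
        01111011010
+       00101101001
-------------------
       010101000011
(the carry out of the leftmost column, 0, becomes the leading bit)
Decimal check:
  01111011010 = 512 + 256 + 128 + 64 + 16 + 8 + 2 = 986
  00101101001 = 256 + 64 + 32 + 8 + 1 = 361
  986 + 361 = 1347, and 010101000011 = 1024 + 256 + 64 + 2 + 1 = 1347 ✓



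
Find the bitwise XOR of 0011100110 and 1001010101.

XOR: 1 when bits differ
  0011100110
^ 1001010101
------------
  1010110011
Decimal: 230 ^ 597 = 691



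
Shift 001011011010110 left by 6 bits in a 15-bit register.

Original: 001011011010110 (decimal 5846)
Shift left by 6 positions
Append 6 zeros on the right and drop the 6 high bits that overflow the 15-bit width
Result: 011010110000000 (decimal 13696)
Equivalent: 5846 << 6 = 5846 × 2^6 = 374144, truncated to 15 bits = 13696



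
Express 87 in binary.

Using repeated division by 2:
87 ÷ 2 = 43 remainder 1
43 ÷ 2 = 21 remainder 1
21 ÷ 2 = 10 remainder 1
10 ÷ 2 = 5 remainder 0
5 ÷ 2 = 2 remainder 1
2 ÷ 2 = 1 remainder 0
1 ÷ 2 = 0 remainder 1
Reading remainders bottom to top: 1010111



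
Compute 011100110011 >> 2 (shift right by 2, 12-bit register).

Original: 011100110011 (decimal 1843)
Shift right by 2 positions
Drop the 2 low bits; fill with zeros on the left
Result: 000111001100 (decimal 460)
Equivalent: 1843 >> 2 = 1843 ÷ 2^2 = 460



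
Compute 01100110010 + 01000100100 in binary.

Add column by column from the right: bit + bit + carry-in; write the sum mod 2, carry 1 when the sum is 2 or 3.
carry:  10001000000
        01100110010
+       01000100100
-------------------
       010101010110
(the carry out of the leftmost column, 0, becomes the leading bit)
Decimal check:
  01100110010 = 512 + 256 + 32 + 16 + 2 = 818
  01000100100 = 512 + 32 + 4 = 548
  818 + 548 = 1366, and 010101010110 = 1024 + 256 + 64 + 16 + 4 + 2 = 1366 ✓



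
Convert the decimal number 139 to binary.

Using repeated division by 2:
139 ÷ 2 = 69 remainder 1
69 ÷ 2 = 34 remainder 1
34 ÷ 2 = 17 remainder 0
17 ÷ 2 = 8 remainder 1
8 ÷ 2 = 4 remainder 0
4 ÷ 2 = 2 remainder 0
2 ÷ 2 = 1 remainder 0
1 ÷ 2 = 0 remainder 1
Reading remainders bottom to top: 10001011



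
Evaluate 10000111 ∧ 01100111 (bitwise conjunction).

AND: 1 only when both bits are 1
  10000111
& 01100111
----------
  00000111
Decimal: 135 & 103 = 7



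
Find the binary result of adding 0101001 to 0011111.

Add column by column from the right: bit + bit + carry-in; write the sum mod 2, carry 1 when the sum is 2 or 3.
carry:  1111110
        0101001
+       0011111
---------------
       01001000
(the carry out of the leftmost column, 0, becomes the leading bit)
Decimal check:
  0101001 = 32 + 8 + 1 = 41
  0011111 = 16 + 8 + 4 + 2 + 1 = 31
  41 + 31 = 72, and 01001000 = 64 + 8 = 72 ✓



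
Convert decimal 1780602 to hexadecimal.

Using repeated division by 16 (digits 10–15 are A–F):
1780602 ÷ 16 = 111287 remainder 10 (A)
111287 ÷ 16 = 6955 remainder 7
6955 ÷ 16 = 434 remainder 11 (B)
434 ÷ 16 = 27 remainder 2
27 ÷ 16 = 1 remainder 11 (B)
1 ÷ 16 = 0 remainder 1
Reading remainders bottom to top: 1B2B7A



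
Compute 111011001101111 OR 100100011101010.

OR: 1 when either bit is 1
  111011001101111
| 100100011101010
-----------------
  111111011101111
Decimal: 30319 | 18666 = 32495



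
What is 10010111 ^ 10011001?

XOR: 1 when bits differ
  10010111
^ 10011001
----------
  00001110
Decimal: 151 ^ 153 = 14



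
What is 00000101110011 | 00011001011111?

OR: 1 when either bit is 1
  00000101110011
| 00011001011111
----------------
  00011101111111
Decimal: 371 | 1631 = 1919



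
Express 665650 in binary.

Using repeated division by 2:
665650 ÷ 2 = 332825 remainder 0
332825 ÷ 2 = 166412 remainder 1
166412 ÷ 2 = 83206 remainder 0
83206 ÷ 2 = 41603 remainder 0
41603 ÷ 2 = 20801 remainder 1
20801 ÷ 2 = 10400 remainder 1
10400 ÷ 2 = 5200 remainder 0
5200 ÷ 2 = 2600 remainder 0
2600 ÷ 2 = 1300 remainder 0
1300 ÷ 2 = 650 remainder 0
650 ÷ 2 = 325 remainder 0
325 ÷ 2 = 162 remainder 1
162 ÷ 2 = 81 remainder 0
81 ÷ 2 = 40 remainder 1
40 ÷ 2 = 20 remainder 0
20 ÷ 2 = 10 remainder 0
10 ÷ 2 = 5 remainder 0
5 ÷ 2 = 2 remainder 1
2 ÷ 2 = 1 remainder 0
1 ÷ 2 = 0 remainder 1
Reading remainders bottom to top: 10100010100000110010

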